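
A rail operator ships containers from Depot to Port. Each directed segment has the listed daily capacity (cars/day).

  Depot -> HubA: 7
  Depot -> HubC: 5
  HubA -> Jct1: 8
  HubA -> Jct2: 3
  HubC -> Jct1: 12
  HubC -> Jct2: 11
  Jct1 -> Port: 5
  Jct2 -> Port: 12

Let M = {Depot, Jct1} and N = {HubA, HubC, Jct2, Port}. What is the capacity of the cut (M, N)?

17

Edges leaving {Depot, Jct1}: Depot→HubA (7), Depot→HubC (5), Jct1→Port (5).
Cut capacity = 7 + 5 + 5 = 17.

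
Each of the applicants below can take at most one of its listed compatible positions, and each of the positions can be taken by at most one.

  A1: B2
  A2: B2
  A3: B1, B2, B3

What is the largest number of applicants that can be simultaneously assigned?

Unit-capacity flow: source→left, listed edges, right→sink; max matching = max flow.
Augmenting path A1→B2 (+1); matched 1.
Augmenting path A3→B1 (+1); matched 2.
No augmenting path remains; maximum matching = 2.
König certificate: {A3, B2} is a vertex cover of size 2 (every listed pair touches it), so no matching can be larger.

2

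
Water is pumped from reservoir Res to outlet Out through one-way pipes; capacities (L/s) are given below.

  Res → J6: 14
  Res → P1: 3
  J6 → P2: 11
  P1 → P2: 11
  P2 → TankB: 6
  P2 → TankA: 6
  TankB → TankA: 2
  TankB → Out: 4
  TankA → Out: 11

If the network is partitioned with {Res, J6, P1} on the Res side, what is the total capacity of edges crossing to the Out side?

22

Edges leaving {Res, J6, P1}: J6→P2 (11), P1→P2 (11).
Cut capacity = 11 + 11 = 22.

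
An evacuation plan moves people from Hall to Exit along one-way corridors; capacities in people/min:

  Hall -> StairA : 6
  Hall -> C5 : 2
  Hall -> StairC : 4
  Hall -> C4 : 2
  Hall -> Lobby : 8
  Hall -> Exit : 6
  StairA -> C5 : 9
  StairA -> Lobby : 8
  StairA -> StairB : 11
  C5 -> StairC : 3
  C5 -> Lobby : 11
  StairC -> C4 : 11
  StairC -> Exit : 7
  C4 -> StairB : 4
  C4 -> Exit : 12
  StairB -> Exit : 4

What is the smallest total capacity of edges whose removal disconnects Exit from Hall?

Augment Hall→Exit: bottleneck 6, flow now 6.
Augment Hall→StairC→Exit: bottleneck 4, flow now 10.
Augment Hall→C4→Exit: bottleneck 2, flow now 12.
Augment Hall→StairA→StairB→Exit: bottleneck 4, flow now 16.
Augment Hall→C5→StairC→Exit: bottleneck 2, flow now 18.
Augment Hall→StairA→C5→StairC→Exit: bottleneck 1, flow now 19.
No augmenting path remains; maximum flow = 19.
By max-flow min-cut, the minimum cut capacity equals the max flow.
In the residual graph, reachable from Hall: {Hall, StairA, C5, Lobby, StairB}.
Min-cut edges: Hall→StairC (4), Hall→C4 (2), Hall→Exit (6), C5→StairC (3), StairB→Exit (4); capacity 4 + 2 + 6 + 3 + 4 = 19.

19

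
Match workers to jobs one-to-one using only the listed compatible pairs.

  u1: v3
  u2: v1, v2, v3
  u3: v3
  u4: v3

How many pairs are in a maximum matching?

2

Unit-capacity flow: source→left, listed edges, right→sink; max matching = max flow.
Augmenting path u1→v3 (+1); matched 1.
Augmenting path u2→v1 (+1); matched 2.
No augmenting path remains; maximum matching = 2.
König certificate: {u2, v3} is a vertex cover of size 2 (every listed pair touches it), so no matching can be larger.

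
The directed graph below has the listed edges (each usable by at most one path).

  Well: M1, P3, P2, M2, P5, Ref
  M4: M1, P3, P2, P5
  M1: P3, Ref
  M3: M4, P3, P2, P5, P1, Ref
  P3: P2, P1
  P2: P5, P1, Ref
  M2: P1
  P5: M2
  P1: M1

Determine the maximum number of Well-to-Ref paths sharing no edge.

Assign every edge capacity 1; by Menger, the answer equals the max flow.
Path Well→Ref (+1); total 1.
Path Well→M1→Ref (+1); total 2.
Path Well→P2→Ref (+1); total 3.
No residual Well→Ref path; max flow = 3.
Certifying cut of size 3: {M1→Ref, P2→Ref, Well→Ref}.

3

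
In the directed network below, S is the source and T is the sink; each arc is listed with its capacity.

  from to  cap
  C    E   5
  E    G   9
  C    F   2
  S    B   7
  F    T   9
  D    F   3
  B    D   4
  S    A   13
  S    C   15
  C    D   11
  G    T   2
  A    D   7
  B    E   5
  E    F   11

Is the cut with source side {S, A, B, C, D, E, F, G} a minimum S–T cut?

Yes — it is a minimum cut (capacity 11).

Given cut capacity: 9 + 2 = 11.
Augment S→C→F→T: bottleneck 2, flow now 2.
Augment S→A→D→F→T: bottleneck 3, flow now 5.
Augment S→B→E→F→T: bottleneck 4, flow now 9.
Augment S→B→E→G→T: bottleneck 1, flow now 10.
Augment S→C→E→G→T: bottleneck 1, flow now 11.
No augmenting path remains; maximum flow = 11.
Cut capacity 11 equals the max flow, so it is a minimum cut.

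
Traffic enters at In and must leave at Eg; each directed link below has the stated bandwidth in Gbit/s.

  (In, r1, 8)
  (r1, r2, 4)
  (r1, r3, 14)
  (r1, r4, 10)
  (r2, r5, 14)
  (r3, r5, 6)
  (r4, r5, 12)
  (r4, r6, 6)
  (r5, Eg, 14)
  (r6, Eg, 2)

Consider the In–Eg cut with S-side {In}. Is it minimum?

Given cut capacity: 8 = 8.
Augment In→r1→r2→r5→Eg: bottleneck 4, flow now 4.
Augment In→r1→r3→r5→Eg: bottleneck 4, flow now 8.
No augmenting path remains; maximum flow = 8.
Cut capacity 8 equals the max flow, so it is a minimum cut.

Yes — it is a minimum cut (capacity 8).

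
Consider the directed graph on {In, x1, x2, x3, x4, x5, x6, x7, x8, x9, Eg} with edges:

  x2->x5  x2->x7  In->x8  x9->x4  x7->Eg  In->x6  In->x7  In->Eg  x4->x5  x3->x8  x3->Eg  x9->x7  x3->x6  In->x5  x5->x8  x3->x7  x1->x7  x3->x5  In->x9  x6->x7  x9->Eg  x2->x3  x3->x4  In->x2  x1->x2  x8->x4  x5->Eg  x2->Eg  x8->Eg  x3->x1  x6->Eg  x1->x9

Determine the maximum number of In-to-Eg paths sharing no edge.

Assign every edge capacity 1; by Menger, the answer equals the max flow.
Path In→Eg (+1); total 1.
Path In→x2→Eg (+1); total 2.
Path In→x5→Eg (+1); total 3.
Path In→x6→Eg (+1); total 4.
Path In→x7→Eg (+1); total 5.
Path In→x8→Eg (+1); total 6.
Path In→x9→Eg (+1); total 7.
No residual In→Eg path; max flow = 7.
Certifying cut of size 7: {In→Eg, In→x2, In→x5, In→x6, In→x7, In→x8, In→x9}.

7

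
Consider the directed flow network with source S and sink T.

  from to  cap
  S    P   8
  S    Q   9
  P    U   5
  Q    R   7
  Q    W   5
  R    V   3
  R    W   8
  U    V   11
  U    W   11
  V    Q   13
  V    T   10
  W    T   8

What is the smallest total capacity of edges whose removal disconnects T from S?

14

Augment S→Q→W→T: bottleneck 5, flow now 5.
Augment S→P→U→V→T: bottleneck 5, flow now 10.
Augment S→Q→R→V→T: bottleneck 3, flow now 13.
Augment S→Q→R→W→T: bottleneck 1, flow now 14.
No augmenting path remains; maximum flow = 14.
By max-flow min-cut, the minimum cut capacity equals the max flow.
In the residual graph, reachable from S: {S, P}.
Min-cut edges: S→Q (9), P→U (5); capacity 9 + 5 = 14.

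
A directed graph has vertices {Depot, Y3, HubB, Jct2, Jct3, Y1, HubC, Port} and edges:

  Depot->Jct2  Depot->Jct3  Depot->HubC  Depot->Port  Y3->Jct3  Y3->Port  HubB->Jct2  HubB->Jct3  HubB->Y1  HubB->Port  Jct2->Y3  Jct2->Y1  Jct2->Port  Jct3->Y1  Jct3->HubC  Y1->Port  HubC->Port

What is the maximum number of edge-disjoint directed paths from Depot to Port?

4

Assign every edge capacity 1; by Menger, the answer equals the max flow.
Path Depot→Port (+1); total 1.
Path Depot→Jct2→Port (+1); total 2.
Path Depot→HubC→Port (+1); total 3.
Path Depot→Jct3→Y1→Port (+1); total 4.
No residual Depot→Port path; max flow = 4.
Certifying cut of size 4: {Depot→HubC, Depot→Jct2, Depot→Jct3, Depot→Port}.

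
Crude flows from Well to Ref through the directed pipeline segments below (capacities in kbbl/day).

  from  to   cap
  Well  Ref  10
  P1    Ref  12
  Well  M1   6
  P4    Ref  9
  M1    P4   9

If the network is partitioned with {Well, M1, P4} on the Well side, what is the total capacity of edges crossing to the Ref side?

Edges leaving {Well, M1, P4}: Well→Ref (10), P4→Ref (9).
Cut capacity = 10 + 9 = 19.

19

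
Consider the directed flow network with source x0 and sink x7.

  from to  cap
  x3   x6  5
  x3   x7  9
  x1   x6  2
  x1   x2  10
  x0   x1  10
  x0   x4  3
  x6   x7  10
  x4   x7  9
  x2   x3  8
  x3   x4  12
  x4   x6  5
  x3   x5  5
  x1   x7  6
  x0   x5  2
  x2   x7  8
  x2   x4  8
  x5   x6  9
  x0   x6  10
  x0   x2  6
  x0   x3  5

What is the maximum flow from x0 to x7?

34

Augment x0→x1→x7: bottleneck 6, flow now 6.
Augment x0→x2→x7: bottleneck 6, flow now 12.
Augment x0→x3→x7: bottleneck 5, flow now 17.
Augment x0→x4→x7: bottleneck 3, flow now 20.
Augment x0→x6→x7: bottleneck 10, flow now 30.
Augment x0→x1→x2→x7: bottleneck 2, flow now 32.
Augment x0→x1→x2→x3→x7: bottleneck 2, flow now 34.
No augmenting path remains; maximum flow = 34.
In the residual graph, reachable from x0: {x0, x5, x6}.
Min-cut edges: x0→x1 (10), x0→x2 (6), x0→x3 (5), x0→x4 (3), x6→x7 (10); capacity 10 + 6 + 5 + 3 + 10 = 34.
This cut is saturated, so no flow can exceed 34.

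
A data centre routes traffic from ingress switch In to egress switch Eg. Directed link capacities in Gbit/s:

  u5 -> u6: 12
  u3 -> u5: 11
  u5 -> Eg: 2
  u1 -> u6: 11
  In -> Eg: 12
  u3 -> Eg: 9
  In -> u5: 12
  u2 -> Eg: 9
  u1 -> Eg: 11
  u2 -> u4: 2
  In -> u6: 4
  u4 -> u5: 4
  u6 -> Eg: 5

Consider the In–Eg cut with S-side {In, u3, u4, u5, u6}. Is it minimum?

Given cut capacity: 12 + 9 + 2 + 5 = 28.
Augment In→Eg: bottleneck 12, flow now 12.
Augment In→u5→Eg: bottleneck 2, flow now 14.
Augment In→u6→Eg: bottleneck 4, flow now 18.
Augment In→u5→u6→Eg: bottleneck 1, flow now 19.
No augmenting path remains; maximum flow = 19.
In the residual graph, reachable from In: {In, u5, u6}.
Min-cut edges: In→Eg (12), u5→Eg (2), u6→Eg (5); capacity 12 + 2 + 5 = 19.
Cut capacity 28 exceeds the max flow 19, so it is not minimum.

No — its capacity is 28, but the minimum cut has capacity 19.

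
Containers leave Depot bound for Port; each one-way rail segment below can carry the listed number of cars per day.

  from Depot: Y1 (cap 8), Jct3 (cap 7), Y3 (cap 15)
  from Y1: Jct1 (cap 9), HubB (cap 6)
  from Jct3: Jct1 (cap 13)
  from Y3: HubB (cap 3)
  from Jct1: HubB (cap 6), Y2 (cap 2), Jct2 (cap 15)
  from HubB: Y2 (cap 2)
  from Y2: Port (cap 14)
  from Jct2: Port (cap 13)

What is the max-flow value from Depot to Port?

Augment Depot→Y1→Jct1→Y2→Port: bottleneck 2, flow now 2.
Augment Depot→Y1→Jct1→Jct2→Port: bottleneck 6, flow now 8.
Augment Depot→Jct3→Jct1→Jct2→Port: bottleneck 7, flow now 15.
Augment Depot→Y3→HubB→Y2→Port: bottleneck 2, flow now 17.
No augmenting path remains; maximum flow = 17.
In the residual graph, reachable from Depot: {Depot, Y3, HubB}.
Min-cut edges: Depot→Y1 (8), Depot→Jct3 (7), HubB→Y2 (2); capacity 8 + 7 + 2 = 17.
This cut is saturated, so no flow can exceed 17.

17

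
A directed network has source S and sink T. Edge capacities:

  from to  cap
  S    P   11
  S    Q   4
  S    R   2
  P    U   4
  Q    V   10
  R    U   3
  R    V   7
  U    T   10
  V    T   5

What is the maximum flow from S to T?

10

Augment S→P→U→T: bottleneck 4, flow now 4.
Augment S→Q→V→T: bottleneck 4, flow now 8.
Augment S→R→U→T: bottleneck 2, flow now 10.
No augmenting path remains; maximum flow = 10.
In the residual graph, reachable from S: {S, P}.
Min-cut edges: S→Q (4), S→R (2), P→U (4); capacity 4 + 2 + 4 = 10.
This cut is saturated, so no flow can exceed 10.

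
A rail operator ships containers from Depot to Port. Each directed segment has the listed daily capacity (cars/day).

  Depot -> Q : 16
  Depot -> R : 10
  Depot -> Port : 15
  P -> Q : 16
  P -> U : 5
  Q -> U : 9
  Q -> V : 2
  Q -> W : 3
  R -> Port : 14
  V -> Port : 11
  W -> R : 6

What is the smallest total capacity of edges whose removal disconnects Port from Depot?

30

Augment Depot→Port: bottleneck 15, flow now 15.
Augment Depot→R→Port: bottleneck 10, flow now 25.
Augment Depot→Q→V→Port: bottleneck 2, flow now 27.
Augment Depot→Q→W→R→Port: bottleneck 3, flow now 30.
No augmenting path remains; maximum flow = 30.
By max-flow min-cut, the minimum cut capacity equals the max flow.
In the residual graph, reachable from Depot: {Depot, Q, U}.
Min-cut edges: Depot→R (10), Depot→Port (15), Q→V (2), Q→W (3); capacity 10 + 15 + 2 + 3 = 30.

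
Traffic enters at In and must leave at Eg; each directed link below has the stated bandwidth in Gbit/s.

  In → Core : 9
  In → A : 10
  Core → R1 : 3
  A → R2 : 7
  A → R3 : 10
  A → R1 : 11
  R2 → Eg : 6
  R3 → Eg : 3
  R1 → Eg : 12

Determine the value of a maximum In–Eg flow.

13

Augment In→Core→R1→Eg: bottleneck 3, flow now 3.
Augment In→A→R2→Eg: bottleneck 6, flow now 9.
Augment In→A→R3→Eg: bottleneck 3, flow now 12.
Augment In→A→R1→Eg: bottleneck 1, flow now 13.
No augmenting path remains; maximum flow = 13.
In the residual graph, reachable from In: {In, Core}.
Min-cut edges: In→A (10), Core→R1 (3); capacity 10 + 3 = 13.
This cut is saturated, so no flow can exceed 13.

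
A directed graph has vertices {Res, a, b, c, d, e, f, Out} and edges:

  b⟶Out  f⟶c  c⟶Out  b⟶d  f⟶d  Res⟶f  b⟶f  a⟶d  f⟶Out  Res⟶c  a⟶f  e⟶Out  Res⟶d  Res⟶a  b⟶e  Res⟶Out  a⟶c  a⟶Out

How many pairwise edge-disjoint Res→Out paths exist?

4

Assign every edge capacity 1; by Menger, the answer equals the max flow.
Path Res→Out (+1); total 1.
Path Res→a→Out (+1); total 2.
Path Res→c→Out (+1); total 3.
Path Res→f→Out (+1); total 4.
No residual Res→Out path; max flow = 4.
Certifying cut of size 4: {Res→Out, Res→a, Res→c, Res→f}.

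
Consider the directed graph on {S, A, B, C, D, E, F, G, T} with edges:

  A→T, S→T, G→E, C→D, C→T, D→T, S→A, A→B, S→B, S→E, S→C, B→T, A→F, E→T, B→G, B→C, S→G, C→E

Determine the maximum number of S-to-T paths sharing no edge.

Assign every edge capacity 1; by Menger, the answer equals the max flow.
Path S→T (+1); total 1.
Path S→A→T (+1); total 2.
Path S→B→T (+1); total 3.
Path S→C→T (+1); total 4.
Path S→E→T (+1); total 5.
No residual S→T path; max flow = 5.
Certifying cut of size 5: {E→T, S→A, S→B, S→C, S→T}.

5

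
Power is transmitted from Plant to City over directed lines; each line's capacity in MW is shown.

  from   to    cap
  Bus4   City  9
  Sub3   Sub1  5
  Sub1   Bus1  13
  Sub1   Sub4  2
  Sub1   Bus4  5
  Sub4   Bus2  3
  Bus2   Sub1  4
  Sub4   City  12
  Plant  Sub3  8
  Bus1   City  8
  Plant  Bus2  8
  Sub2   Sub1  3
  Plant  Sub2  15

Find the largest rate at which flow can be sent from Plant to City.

Augment Plant→Sub2→Sub1→Bus4→City: bottleneck 3, flow now 3.
Augment Plant→Sub3→Sub1→Bus4→City: bottleneck 2, flow now 5.
Augment Plant→Sub3→Sub1→Sub4→City: bottleneck 2, flow now 7.
Augment Plant→Sub3→Sub1→Bus1→City: bottleneck 1, flow now 8.
Augment Plant→Bus2→Sub1→Bus1→City: bottleneck 4, flow now 12.
No augmenting path remains; maximum flow = 12.
In the residual graph, reachable from Plant: {Plant, Sub2, Sub3, Bus2}.
Min-cut edges: Sub2→Sub1 (3), Sub3→Sub1 (5), Bus2→Sub1 (4); capacity 3 + 5 + 4 = 12.
This cut is saturated, so no flow can exceed 12.

12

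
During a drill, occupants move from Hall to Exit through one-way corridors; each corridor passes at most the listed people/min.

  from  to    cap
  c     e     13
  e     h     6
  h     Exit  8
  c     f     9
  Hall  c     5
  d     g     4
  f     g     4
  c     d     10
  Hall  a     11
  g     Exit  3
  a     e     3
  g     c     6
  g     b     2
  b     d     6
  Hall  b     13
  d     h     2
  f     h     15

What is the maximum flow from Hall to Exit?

11

Augment Hall→a→e→h→Exit: bottleneck 3, flow now 3.
Augment Hall→b→d→g→Exit: bottleneck 3, flow now 6.
Augment Hall→b→d→h→Exit: bottleneck 2, flow now 8.
Augment Hall→c→e→h→Exit: bottleneck 3, flow now 11.
No augmenting path remains; maximum flow = 11.
In the residual graph, reachable from Hall: {Hall, a, b, c, d, e, f, g, h}.
Min-cut edges: g→Exit (3), h→Exit (8); capacity 3 + 8 = 11.
This cut is saturated, so no flow can exceed 11.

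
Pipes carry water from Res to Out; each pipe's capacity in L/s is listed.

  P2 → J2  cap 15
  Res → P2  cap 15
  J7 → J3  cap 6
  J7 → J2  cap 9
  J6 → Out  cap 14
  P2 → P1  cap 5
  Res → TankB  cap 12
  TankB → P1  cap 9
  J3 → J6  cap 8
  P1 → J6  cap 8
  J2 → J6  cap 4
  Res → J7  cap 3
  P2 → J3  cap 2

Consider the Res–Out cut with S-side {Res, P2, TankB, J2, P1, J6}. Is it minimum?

Given cut capacity: 3 + 2 + 14 = 19.
Augment Res→J7→J3→J6→Out: bottleneck 3, flow now 3.
Augment Res→P2→J3→J6→Out: bottleneck 2, flow now 5.
Augment Res→P2→J2→J6→Out: bottleneck 4, flow now 9.
Augment Res→P2→P1→J6→Out: bottleneck 5, flow now 14.
No augmenting path remains; maximum flow = 14.
In the residual graph, reachable from Res: {Res, J7, P2, TankB, J3, J2, P1, J6}.
Min-cut edges: J6→Out (14); capacity 14 = 14.
Cut capacity 19 exceeds the max flow 14, so it is not minimum.

No — its capacity is 19, but the minimum cut has capacity 14.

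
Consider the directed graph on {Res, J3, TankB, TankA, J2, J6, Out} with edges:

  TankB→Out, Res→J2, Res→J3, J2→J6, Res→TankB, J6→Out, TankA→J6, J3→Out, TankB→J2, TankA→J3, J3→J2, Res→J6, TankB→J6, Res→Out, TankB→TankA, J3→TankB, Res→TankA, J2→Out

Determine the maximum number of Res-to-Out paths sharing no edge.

5

Assign every edge capacity 1; by Menger, the answer equals the max flow.
Path Res→Out (+1); total 1.
Path Res→J3→Out (+1); total 2.
Path Res→TankB→Out (+1); total 3.
Path Res→J2→Out (+1); total 4.
Path Res→J6→Out (+1); total 5.
No residual Res→Out path; max flow = 5.
Certifying cut of size 5: {J2→Out, J3→Out, J6→Out, Res→Out, TankB→Out}.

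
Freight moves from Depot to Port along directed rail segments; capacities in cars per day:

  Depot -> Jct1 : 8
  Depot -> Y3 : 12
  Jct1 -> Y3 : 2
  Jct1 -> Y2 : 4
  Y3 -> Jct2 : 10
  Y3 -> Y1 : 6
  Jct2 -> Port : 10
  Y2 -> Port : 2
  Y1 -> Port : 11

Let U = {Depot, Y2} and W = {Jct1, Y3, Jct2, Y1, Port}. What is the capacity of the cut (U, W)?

22

Edges leaving {Depot, Y2}: Depot→Jct1 (8), Depot→Y3 (12), Y2→Port (2).
Cut capacity = 8 + 12 + 2 = 22.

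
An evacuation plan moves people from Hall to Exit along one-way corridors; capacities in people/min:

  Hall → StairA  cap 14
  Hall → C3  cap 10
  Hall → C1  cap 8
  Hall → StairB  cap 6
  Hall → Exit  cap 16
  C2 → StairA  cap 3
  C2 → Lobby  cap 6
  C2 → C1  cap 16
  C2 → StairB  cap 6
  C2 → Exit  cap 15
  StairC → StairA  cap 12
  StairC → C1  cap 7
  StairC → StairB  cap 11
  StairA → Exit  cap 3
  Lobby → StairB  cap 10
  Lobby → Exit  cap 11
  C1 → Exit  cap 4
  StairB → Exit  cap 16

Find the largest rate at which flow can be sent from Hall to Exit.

Augment Hall→Exit: bottleneck 16, flow now 16.
Augment Hall→StairA→Exit: bottleneck 3, flow now 19.
Augment Hall→C1→Exit: bottleneck 4, flow now 23.
Augment Hall→StairB→Exit: bottleneck 6, flow now 29.
No augmenting path remains; maximum flow = 29.
In the residual graph, reachable from Hall: {Hall, StairA, C3, C1}.
Min-cut edges: Hall→StairB (6), Hall→Exit (16), StairA→Exit (3), C1→Exit (4); capacity 6 + 16 + 3 + 4 = 29.
This cut is saturated, so no flow can exceed 29.

29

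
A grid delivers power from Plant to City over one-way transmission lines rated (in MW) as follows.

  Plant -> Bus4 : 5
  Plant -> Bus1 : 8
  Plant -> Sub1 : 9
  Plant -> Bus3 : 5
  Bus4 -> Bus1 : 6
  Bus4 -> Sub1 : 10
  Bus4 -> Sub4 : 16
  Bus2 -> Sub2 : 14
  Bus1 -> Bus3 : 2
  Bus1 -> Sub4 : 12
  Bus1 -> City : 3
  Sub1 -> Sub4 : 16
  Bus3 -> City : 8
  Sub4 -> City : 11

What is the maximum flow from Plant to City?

Augment Plant→Bus1→City: bottleneck 3, flow now 3.
Augment Plant→Bus3→City: bottleneck 5, flow now 8.
Augment Plant→Bus4→Sub4→City: bottleneck 5, flow now 13.
Augment Plant→Bus1→Bus3→City: bottleneck 2, flow now 15.
Augment Plant→Bus1→Sub4→City: bottleneck 3, flow now 18.
Augment Plant→Sub1→Sub4→City: bottleneck 3, flow now 21.
No augmenting path remains; maximum flow = 21.
In the residual graph, reachable from Plant: {Plant, Bus4, Bus1, Sub1, Sub4}.
Min-cut edges: Plant→Bus3 (5), Bus1→Bus3 (2), Bus1→City (3), Sub4→City (11); capacity 5 + 2 + 3 + 11 = 21.
This cut is saturated, so no flow can exceed 21.

21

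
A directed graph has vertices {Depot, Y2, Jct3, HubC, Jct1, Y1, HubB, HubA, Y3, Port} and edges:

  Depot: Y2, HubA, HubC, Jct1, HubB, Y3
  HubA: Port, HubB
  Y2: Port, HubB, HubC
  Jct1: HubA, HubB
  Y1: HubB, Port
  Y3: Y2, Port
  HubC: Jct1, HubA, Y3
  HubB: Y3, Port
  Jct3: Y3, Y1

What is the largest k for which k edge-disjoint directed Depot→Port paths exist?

4

Assign every edge capacity 1; by Menger, the answer equals the max flow.
Path Depot→Y2→Port (+1); total 1.
Path Depot→HubB→Port (+1); total 2.
Path Depot→HubA→Port (+1); total 3.
Path Depot→Y3→Port (+1); total 4.
No residual Depot→Port path; max flow = 4.
Certifying cut of size 4: {HubA→Port, HubB→Port, Y2→Port, Y3→Port}.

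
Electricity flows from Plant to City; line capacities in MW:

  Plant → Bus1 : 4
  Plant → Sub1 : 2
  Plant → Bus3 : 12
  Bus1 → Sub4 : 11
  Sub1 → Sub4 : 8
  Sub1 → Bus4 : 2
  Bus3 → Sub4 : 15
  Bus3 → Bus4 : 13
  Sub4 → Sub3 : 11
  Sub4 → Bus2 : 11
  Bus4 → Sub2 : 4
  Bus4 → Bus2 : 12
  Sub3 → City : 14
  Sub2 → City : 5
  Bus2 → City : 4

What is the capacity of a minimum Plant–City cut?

Augment Plant→Bus1→Sub4→Sub3→City: bottleneck 4, flow now 4.
Augment Plant→Sub1→Sub4→Sub3→City: bottleneck 2, flow now 6.
Augment Plant→Bus3→Sub4→Sub3→City: bottleneck 5, flow now 11.
Augment Plant→Bus3→Sub4→Bus2→City: bottleneck 4, flow now 15.
Augment Plant→Bus3→Bus4→Sub2→City: bottleneck 3, flow now 18.
No augmenting path remains; maximum flow = 18.
By max-flow min-cut, the minimum cut capacity equals the max flow.
In the residual graph, reachable from Plant: {Plant}.
Min-cut edges: Plant→Bus1 (4), Plant→Sub1 (2), Plant→Bus3 (12); capacity 4 + 2 + 12 = 18.

18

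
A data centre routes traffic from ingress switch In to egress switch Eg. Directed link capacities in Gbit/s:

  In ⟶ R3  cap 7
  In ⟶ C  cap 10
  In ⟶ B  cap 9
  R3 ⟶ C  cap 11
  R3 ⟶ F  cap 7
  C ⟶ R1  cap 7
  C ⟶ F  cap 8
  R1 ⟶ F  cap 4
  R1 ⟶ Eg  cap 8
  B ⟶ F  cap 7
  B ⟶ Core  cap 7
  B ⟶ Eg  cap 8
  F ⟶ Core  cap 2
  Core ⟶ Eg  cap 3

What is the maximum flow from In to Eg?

18

Augment In→B→Eg: bottleneck 8, flow now 8.
Augment In→C→R1→Eg: bottleneck 7, flow now 15.
Augment In→B→Core→Eg: bottleneck 1, flow now 16.
Augment In→R3→F→Core→Eg: bottleneck 2, flow now 18.
No augmenting path remains; maximum flow = 18.
In the residual graph, reachable from In: {In, R3, C, F}.
Min-cut edges: In→B (9), C→R1 (7), F→Core (2); capacity 9 + 7 + 2 = 18.
This cut is saturated, so no flow can exceed 18.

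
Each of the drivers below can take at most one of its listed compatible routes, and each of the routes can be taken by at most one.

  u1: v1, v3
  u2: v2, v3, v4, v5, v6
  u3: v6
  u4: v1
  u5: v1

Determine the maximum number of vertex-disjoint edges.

4

Unit-capacity flow: source→left, listed edges, right→sink; max matching = max flow.
Augmenting path u1→v1 (+1); matched 1.
Augmenting path u2→v2 (+1); matched 2.
Augmenting path u3→v6 (+1); matched 3.
Augmenting path u4→v1→u1→v3 (+1); matched 4.
No augmenting path remains; maximum matching = 4.
König certificate: {u1, u2, u3, v1} is a vertex cover of size 4 (every listed pair touches it), so no matching can be larger.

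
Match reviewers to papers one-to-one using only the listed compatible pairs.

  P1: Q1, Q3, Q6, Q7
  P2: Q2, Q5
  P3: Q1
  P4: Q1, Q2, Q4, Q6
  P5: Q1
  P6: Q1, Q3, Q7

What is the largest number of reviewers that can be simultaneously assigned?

Unit-capacity flow: source→left, listed edges, right→sink; max matching = max flow.
Augmenting path P1→Q1 (+1); matched 1.
Augmenting path P2→Q2 (+1); matched 2.
Augmenting path P4→Q4 (+1); matched 3.
Augmenting path P6→Q3 (+1); matched 4.
Augmenting path P3→Q1→P1→Q6 (+1); matched 5.
No augmenting path remains; maximum matching = 5.
König certificate: {P1, P2, P4, P6, Q1} is a vertex cover of size 5 (every listed pair touches it), so no matching can be larger.

5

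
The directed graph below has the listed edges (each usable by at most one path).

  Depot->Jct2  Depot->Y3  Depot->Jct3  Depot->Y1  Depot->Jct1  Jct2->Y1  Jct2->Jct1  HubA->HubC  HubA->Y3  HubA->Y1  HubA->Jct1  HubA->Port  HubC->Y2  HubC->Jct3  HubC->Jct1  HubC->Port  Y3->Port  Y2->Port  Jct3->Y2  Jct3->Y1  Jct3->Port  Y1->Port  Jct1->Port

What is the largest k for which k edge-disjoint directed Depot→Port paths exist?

Assign every edge capacity 1; by Menger, the answer equals the max flow.
Path Depot→Y3→Port (+1); total 1.
Path Depot→Jct3→Port (+1); total 2.
Path Depot→Y1→Port (+1); total 3.
Path Depot→Jct1→Port (+1); total 4.
No residual Depot→Port path; max flow = 4.
Certifying cut of size 4: {Depot→Jct3, Depot→Y3, Jct1→Port, Y1→Port}.

4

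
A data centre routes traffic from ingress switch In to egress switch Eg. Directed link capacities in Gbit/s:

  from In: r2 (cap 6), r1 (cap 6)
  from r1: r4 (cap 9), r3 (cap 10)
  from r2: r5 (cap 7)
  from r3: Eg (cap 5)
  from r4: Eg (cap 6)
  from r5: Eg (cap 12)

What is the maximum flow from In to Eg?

Augment In→r1→r3→Eg: bottleneck 5, flow now 5.
Augment In→r1→r4→Eg: bottleneck 1, flow now 6.
Augment In→r2→r5→Eg: bottleneck 6, flow now 12.
No augmenting path remains; maximum flow = 12.
In the residual graph, reachable from In: {In}.
Min-cut edges: In→r1 (6), In→r2 (6); capacity 6 + 6 = 12.
This cut is saturated, so no flow can exceed 12.

12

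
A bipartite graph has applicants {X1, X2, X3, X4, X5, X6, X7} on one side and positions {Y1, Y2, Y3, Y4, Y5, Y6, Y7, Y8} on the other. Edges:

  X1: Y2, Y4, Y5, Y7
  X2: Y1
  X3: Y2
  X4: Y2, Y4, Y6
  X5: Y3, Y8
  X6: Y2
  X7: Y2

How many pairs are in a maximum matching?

5

Unit-capacity flow: source→left, listed edges, right→sink; max matching = max flow.
Augmenting path X1→Y2 (+1); matched 1.
Augmenting path X2→Y1 (+1); matched 2.
Augmenting path X4→Y4 (+1); matched 3.
Augmenting path X5→Y3 (+1); matched 4.
Augmenting path X3→Y2→X1→Y5 (+1); matched 5.
No augmenting path remains; maximum matching = 5.
König certificate: {X1, X2, X4, X5, Y2} is a vertex cover of size 5 (every listed pair touches it), so no matching can be larger.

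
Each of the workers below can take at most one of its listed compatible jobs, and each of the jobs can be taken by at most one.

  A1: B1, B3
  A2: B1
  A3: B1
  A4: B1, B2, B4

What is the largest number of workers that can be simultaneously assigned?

Unit-capacity flow: source→left, listed edges, right→sink; max matching = max flow.
Augmenting path A1→B1 (+1); matched 1.
Augmenting path A4→B2 (+1); matched 2.
Augmenting path A2→B1→A1→B3 (+1); matched 3.
No augmenting path remains; maximum matching = 3.
König certificate: {A1, A4, B1} is a vertex cover of size 3 (every listed pair touches it), so no matching can be larger.

3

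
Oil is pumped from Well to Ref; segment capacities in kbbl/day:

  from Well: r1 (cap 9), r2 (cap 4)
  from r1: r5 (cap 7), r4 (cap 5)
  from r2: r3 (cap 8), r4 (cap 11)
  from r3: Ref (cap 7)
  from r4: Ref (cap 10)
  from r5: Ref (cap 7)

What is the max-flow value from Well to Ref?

13

Augment Well→r1→r4→Ref: bottleneck 5, flow now 5.
Augment Well→r1→r5→Ref: bottleneck 4, flow now 9.
Augment Well→r2→r3→Ref: bottleneck 4, flow now 13.
No augmenting path remains; maximum flow = 13.
In the residual graph, reachable from Well: {Well}.
Min-cut edges: Well→r1 (9), Well→r2 (4); capacity 9 + 4 = 13.
This cut is saturated, so no flow can exceed 13.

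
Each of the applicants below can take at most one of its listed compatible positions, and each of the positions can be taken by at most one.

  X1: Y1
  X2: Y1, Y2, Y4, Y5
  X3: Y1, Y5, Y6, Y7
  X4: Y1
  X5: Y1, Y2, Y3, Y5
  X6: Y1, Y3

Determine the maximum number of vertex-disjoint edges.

5

Unit-capacity flow: source→left, listed edges, right→sink; max matching = max flow.
Augmenting path X1→Y1 (+1); matched 1.
Augmenting path X2→Y2 (+1); matched 2.
Augmenting path X3→Y5 (+1); matched 3.
Augmenting path X5→Y3 (+1); matched 4.
Augmenting path X6→Y3→X5→Y2→X2→Y4 (+1); matched 5.
No augmenting path remains; maximum matching = 5.
König certificate: {X2, X3, X5, X6, Y1} is a vertex cover of size 5 (every listed pair touches it), so no matching can be larger.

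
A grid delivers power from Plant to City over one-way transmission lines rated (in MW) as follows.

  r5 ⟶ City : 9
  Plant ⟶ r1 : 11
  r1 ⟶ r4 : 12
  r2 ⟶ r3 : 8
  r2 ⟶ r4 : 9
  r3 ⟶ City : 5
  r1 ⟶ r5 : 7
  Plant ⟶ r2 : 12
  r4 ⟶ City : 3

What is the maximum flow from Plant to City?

Augment Plant→r1→r4→City: bottleneck 3, flow now 3.
Augment Plant→r1→r5→City: bottleneck 7, flow now 10.
Augment Plant→r2→r3→City: bottleneck 5, flow now 15.
No augmenting path remains; maximum flow = 15.
In the residual graph, reachable from Plant: {Plant, r1, r2, r3, r4}.
Min-cut edges: r1→r5 (7), r3→City (5), r4→City (3); capacity 7 + 5 + 3 = 15.
This cut is saturated, so no flow can exceed 15.

15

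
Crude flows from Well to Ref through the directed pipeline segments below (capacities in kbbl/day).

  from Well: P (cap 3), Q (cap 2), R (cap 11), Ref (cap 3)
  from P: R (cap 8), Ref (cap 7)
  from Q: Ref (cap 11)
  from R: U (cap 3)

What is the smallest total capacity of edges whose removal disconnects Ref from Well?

8

Augment Well→Ref: bottleneck 3, flow now 3.
Augment Well→P→Ref: bottleneck 3, flow now 6.
Augment Well→Q→Ref: bottleneck 2, flow now 8.
No augmenting path remains; maximum flow = 8.
By max-flow min-cut, the minimum cut capacity equals the max flow.
In the residual graph, reachable from Well: {Well, R, U}.
Min-cut edges: Well→P (3), Well→Q (2), Well→Ref (3); capacity 3 + 2 + 3 = 8.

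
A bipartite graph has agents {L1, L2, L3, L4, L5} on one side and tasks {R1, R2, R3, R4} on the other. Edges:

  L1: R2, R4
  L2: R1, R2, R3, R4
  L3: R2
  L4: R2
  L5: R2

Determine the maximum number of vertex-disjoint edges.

Unit-capacity flow: source→left, listed edges, right→sink; max matching = max flow.
Augmenting path L1→R2 (+1); matched 1.
Augmenting path L2→R1 (+1); matched 2.
Augmenting path L3→R2→L1→R4 (+1); matched 3.
No augmenting path remains; maximum matching = 3.
König certificate: {L1, L2, R2} is a vertex cover of size 3 (every listed pair touches it), so no matching can be larger.

3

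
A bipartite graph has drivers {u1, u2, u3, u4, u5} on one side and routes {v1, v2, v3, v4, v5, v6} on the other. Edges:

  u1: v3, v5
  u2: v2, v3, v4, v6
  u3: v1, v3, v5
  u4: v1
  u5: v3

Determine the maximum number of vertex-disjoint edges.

4

Unit-capacity flow: source→left, listed edges, right→sink; max matching = max flow.
Augmenting path u1→v3 (+1); matched 1.
Augmenting path u2→v2 (+1); matched 2.
Augmenting path u3→v1 (+1); matched 3.
Augmenting path u4→v1→u3→v5 (+1); matched 4.
No augmenting path remains; maximum matching = 4.
König certificate: {u2, v1, v3, v5} is a vertex cover of size 4 (every listed pair touches it), so no matching can be larger.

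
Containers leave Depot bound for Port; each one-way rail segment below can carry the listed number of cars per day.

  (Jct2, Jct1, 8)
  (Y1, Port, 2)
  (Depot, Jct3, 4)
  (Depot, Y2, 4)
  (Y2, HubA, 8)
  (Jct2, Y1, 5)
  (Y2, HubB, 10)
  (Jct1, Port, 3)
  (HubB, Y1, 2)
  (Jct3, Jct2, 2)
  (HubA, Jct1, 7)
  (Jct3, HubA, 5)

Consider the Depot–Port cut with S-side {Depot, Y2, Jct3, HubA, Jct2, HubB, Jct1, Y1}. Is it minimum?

Yes — it is a minimum cut (capacity 5).

Given cut capacity: 3 + 2 = 5.
Augment Depot→Y2→HubA→Jct1→Port: bottleneck 3, flow now 3.
Augment Depot→Y2→HubB→Y1→Port: bottleneck 1, flow now 4.
Augment Depot→Jct3→Jct2→Y1→Port: bottleneck 1, flow now 5.
No augmenting path remains; maximum flow = 5.
Cut capacity 5 equals the max flow, so it is a minimum cut.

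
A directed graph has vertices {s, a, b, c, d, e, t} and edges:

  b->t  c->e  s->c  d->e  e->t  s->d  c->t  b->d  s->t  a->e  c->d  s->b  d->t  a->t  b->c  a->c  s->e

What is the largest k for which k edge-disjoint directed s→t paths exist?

5

Assign every edge capacity 1; by Menger, the answer equals the max flow.
Path s→t (+1); total 1.
Path s→b→t (+1); total 2.
Path s→c→t (+1); total 3.
Path s→d→t (+1); total 4.
Path s→e→t (+1); total 5.
No residual s→t path; max flow = 5.
Certifying cut of size 5: {s→b, s→c, s→d, s→e, s→t}.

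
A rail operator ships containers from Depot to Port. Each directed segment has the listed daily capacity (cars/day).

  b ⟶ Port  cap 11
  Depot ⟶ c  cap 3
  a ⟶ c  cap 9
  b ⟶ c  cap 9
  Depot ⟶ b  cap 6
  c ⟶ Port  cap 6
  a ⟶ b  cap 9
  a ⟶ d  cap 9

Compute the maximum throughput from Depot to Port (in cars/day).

Augment Depot→b→Port: bottleneck 6, flow now 6.
Augment Depot→c→Port: bottleneck 3, flow now 9.
No augmenting path remains; maximum flow = 9.
In the residual graph, reachable from Depot: {Depot}.
Min-cut edges: Depot→b (6), Depot→c (3); capacity 6 + 3 = 9.
This cut is saturated, so no flow can exceed 9.

9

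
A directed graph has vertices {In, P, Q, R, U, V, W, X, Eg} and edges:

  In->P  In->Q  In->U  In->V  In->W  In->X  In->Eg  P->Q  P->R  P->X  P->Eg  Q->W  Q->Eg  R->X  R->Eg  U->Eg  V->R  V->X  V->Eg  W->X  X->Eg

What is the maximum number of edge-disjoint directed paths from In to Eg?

Assign every edge capacity 1; by Menger, the answer equals the max flow.
Path In→Eg (+1); total 1.
Path In→P→Eg (+1); total 2.
Path In→Q→Eg (+1); total 3.
Path In→U→Eg (+1); total 4.
Path In→V→Eg (+1); total 5.
Path In→X→Eg (+1); total 6.
No residual In→Eg path; max flow = 6.
Certifying cut of size 6: {In→Eg, In→P, In→Q, In→U, In→V, X→Eg}.

6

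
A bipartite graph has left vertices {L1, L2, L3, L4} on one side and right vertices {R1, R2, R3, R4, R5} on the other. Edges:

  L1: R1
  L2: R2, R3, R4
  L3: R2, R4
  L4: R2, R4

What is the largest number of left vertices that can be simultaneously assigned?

4

Unit-capacity flow: source→left, listed edges, right→sink; max matching = max flow.
Augmenting path L1→R1 (+1); matched 1.
Augmenting path L2→R2 (+1); matched 2.
Augmenting path L3→R4 (+1); matched 3.
Augmenting path L4→R2→L2→R3 (+1); matched 4.
No augmenting path remains; maximum matching = 4.
König certificate: {L1, L2, L3, L4} is a vertex cover of size 4 (every listed pair touches it), so no matching can be larger.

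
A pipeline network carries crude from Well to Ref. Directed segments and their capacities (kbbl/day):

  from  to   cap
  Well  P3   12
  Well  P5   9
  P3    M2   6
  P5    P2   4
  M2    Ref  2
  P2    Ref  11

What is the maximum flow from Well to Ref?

6

Augment Well→P3→M2→Ref: bottleneck 2, flow now 2.
Augment Well→P5→P2→Ref: bottleneck 4, flow now 6.
No augmenting path remains; maximum flow = 6.
In the residual graph, reachable from Well: {Well, P3, P5, M2}.
Min-cut edges: P5→P2 (4), M2→Ref (2); capacity 4 + 2 = 6.
This cut is saturated, so no flow can exceed 6.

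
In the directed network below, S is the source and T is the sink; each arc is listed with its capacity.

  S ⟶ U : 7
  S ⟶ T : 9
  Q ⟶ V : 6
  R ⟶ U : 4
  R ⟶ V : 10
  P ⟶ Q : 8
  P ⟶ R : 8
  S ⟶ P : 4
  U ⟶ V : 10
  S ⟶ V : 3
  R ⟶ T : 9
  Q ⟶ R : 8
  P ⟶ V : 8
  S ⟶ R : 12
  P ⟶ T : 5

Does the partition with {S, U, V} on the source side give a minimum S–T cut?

No — its capacity is 25, but the minimum cut has capacity 22.

Given cut capacity: 4 + 12 + 9 = 25.
Augment S→T: bottleneck 9, flow now 9.
Augment S→P→T: bottleneck 4, flow now 13.
Augment S→R→T: bottleneck 9, flow now 22.
No augmenting path remains; maximum flow = 22.
In the residual graph, reachable from S: {S, R, U, V}.
Min-cut edges: S→P (4), S→T (9), R→T (9); capacity 4 + 9 + 9 = 22.
Cut capacity 25 exceeds the max flow 22, so it is not minimum.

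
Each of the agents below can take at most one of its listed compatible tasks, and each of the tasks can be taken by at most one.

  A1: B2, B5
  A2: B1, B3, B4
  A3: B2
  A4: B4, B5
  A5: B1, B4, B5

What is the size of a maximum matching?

Unit-capacity flow: source→left, listed edges, right→sink; max matching = max flow.
Augmenting path A1→B2 (+1); matched 1.
Augmenting path A2→B1 (+1); matched 2.
Augmenting path A4→B4 (+1); matched 3.
Augmenting path A5→B5 (+1); matched 4.
Augmenting path A3→B2→A1→B5→A5→B1→A2→B3 (+1); matched 5.
No augmenting path remains; maximum matching = 5.
König certificate: {A1, A2, A3, A4, A5} is a vertex cover of size 5 (every listed pair touches it), so no matching can be larger.

5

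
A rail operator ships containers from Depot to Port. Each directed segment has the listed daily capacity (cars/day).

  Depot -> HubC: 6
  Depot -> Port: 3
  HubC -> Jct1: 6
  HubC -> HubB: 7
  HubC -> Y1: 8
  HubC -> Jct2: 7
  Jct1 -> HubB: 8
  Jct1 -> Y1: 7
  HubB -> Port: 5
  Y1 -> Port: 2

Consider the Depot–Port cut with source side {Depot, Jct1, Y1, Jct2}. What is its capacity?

Edges leaving {Depot, Jct1, Y1, Jct2}: Depot→HubC (6), Depot→Port (3), Jct1→HubB (8), Y1→Port (2).
Cut capacity = 6 + 3 + 8 + 2 = 19.

19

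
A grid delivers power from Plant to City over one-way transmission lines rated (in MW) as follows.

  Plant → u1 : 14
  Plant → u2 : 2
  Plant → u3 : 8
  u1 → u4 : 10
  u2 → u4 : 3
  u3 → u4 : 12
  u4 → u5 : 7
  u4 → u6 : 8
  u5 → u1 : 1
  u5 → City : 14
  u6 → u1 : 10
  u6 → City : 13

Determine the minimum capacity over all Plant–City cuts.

Augment Plant→u1→u4→u5→City: bottleneck 7, flow now 7.
Augment Plant→u1→u4→u6→City: bottleneck 3, flow now 10.
Augment Plant→u2→u4→u6→City: bottleneck 2, flow now 12.
Augment Plant→u3→u4→u6→City: bottleneck 3, flow now 15.
No augmenting path remains; maximum flow = 15.
By max-flow min-cut, the minimum cut capacity equals the max flow.
In the residual graph, reachable from Plant: {Plant, u1, u2, u3, u4}.
Min-cut edges: u4→u5 (7), u4→u6 (8); capacity 7 + 8 = 15.

15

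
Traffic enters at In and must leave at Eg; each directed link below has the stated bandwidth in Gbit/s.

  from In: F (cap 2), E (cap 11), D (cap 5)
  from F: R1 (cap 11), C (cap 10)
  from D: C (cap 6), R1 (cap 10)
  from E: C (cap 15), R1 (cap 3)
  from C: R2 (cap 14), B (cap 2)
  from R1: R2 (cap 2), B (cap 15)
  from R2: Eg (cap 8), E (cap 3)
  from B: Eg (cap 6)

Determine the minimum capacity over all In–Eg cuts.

Augment In→F→C→R2→Eg: bottleneck 2, flow now 2.
Augment In→D→C→R2→Eg: bottleneck 5, flow now 7.
Augment In→E→C→R2→Eg: bottleneck 1, flow now 8.
Augment In→E→C→B→Eg: bottleneck 2, flow now 10.
Augment In→E→R1→B→Eg: bottleneck 3, flow now 13.
Augment In→E→C→F→R1→B→Eg: bottleneck 1, flow now 14. (uses reverse residual edge)
No augmenting path remains; maximum flow = 14.
By max-flow min-cut, the minimum cut capacity equals the max flow.
In the residual graph, reachable from In: {In, F, D, E, C, R1, R2, B}.
Min-cut edges: R2→Eg (8), B→Eg (6); capacity 8 + 6 = 14.

14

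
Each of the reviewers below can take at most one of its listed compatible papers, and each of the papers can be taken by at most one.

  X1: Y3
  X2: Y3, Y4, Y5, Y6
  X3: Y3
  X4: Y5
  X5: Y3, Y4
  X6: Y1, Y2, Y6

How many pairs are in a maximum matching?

5

Unit-capacity flow: source→left, listed edges, right→sink; max matching = max flow.
Augmenting path X1→Y3 (+1); matched 1.
Augmenting path X2→Y4 (+1); matched 2.
Augmenting path X4→Y5 (+1); matched 3.
Augmenting path X6→Y1 (+1); matched 4.
Augmenting path X5→Y4→X2→Y6 (+1); matched 5.
No augmenting path remains; maximum matching = 5.
König certificate: {X2, X4, X5, X6, Y3} is a vertex cover of size 5 (every listed pair touches it), so no matching can be larger.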